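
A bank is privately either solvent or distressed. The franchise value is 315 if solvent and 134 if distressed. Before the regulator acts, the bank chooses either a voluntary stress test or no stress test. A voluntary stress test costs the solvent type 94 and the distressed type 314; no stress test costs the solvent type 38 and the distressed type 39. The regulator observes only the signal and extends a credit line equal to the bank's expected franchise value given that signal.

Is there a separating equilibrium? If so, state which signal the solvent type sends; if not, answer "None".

Try solvent → stress test, distressed → no stress test:
  Under separation the regulator infers type exactly: stress test → solvent (pays 315), no stress test → distressed (pays 134).
  Solvent: stress test gives 315 − 94 = 221; no stress test gives 134 − 38 = 96. No deviation. ✓
  Distressed: no stress test gives 134 − 39 = 95; stress test gives 315 − 314 = 1. No deviation. ✓
Both hold — the solvent type sends stress test.

stress test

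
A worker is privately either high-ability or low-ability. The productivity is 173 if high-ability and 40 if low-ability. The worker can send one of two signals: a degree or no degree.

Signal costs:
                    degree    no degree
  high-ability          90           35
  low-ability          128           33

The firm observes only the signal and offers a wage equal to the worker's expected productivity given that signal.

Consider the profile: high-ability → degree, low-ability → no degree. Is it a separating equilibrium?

No

If types separate, degree earns payment 173 and no degree earns 40.
High-ability: degree gives 173 − 90 = 83; no degree gives 40 − 35 = 5. No deviation. ✓
Low-ability: no degree gives 40 − 33 = 7; degree gives 173 − 128 = 45. Would deviate. ✗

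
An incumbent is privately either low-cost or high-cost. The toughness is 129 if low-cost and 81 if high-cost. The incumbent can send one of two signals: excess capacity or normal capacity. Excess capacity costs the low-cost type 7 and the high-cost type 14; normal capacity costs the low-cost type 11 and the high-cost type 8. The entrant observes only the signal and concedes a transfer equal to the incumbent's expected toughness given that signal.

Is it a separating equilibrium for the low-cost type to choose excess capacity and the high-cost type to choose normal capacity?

No

If types separate, excess capacity earns payment 129 and normal capacity earns 81.
Low-cost: excess capacity gives 129 − 7 = 122; normal capacity gives 81 − 11 = 70. No deviation. ✓
High-cost: normal capacity gives 81 − 8 = 73; excess capacity gives 129 − 14 = 115. Would deviate. ✗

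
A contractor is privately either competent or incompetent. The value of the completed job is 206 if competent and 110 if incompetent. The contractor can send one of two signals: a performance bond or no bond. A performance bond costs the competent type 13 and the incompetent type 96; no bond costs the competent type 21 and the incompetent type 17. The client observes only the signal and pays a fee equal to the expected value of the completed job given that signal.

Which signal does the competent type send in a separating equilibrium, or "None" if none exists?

None

Try competent → bond, incompetent → no bond:
  Under separation the client infers type exactly: bond → competent (pays 206), no bond → incompetent (pays 110).
  Competent: bond gives 206 − 13 = 193; no bond gives 110 − 21 = 89. No deviation. ✓
  Incompetent: no bond gives 110 − 17 = 93; bond gives 206 − 96 = 110. Would deviate. ✗
Try competent → no bond, incompetent → bond:
  Under separation the client infers type exactly: no bond → competent (pays 206), bond → incompetent (pays 110).
  Competent: no bond gives 206 − 21 = 185; bond gives 110 − 13 = 97. No deviation. ✓
  Incompetent: bond gives 110 − 96 = 14; no bond gives 206 − 17 = 189. Would deviate. ✗
Neither assignment is incentive-compatible.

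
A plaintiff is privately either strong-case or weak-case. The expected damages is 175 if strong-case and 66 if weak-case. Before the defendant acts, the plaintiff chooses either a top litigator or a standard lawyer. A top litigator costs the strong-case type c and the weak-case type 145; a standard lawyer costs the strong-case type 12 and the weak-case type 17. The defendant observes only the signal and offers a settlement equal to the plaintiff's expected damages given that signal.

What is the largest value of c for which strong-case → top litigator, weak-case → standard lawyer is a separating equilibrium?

121

Under separation: top litigator → strong-case (pays 175); standard lawyer → weak-case (pays 66).
Weak-case: 66 − 17 = 49 ≥ 175 − 145 = 30. Holds regardless of c. ✓
Strong-case: 175 − c ≥ 66 − 12, so c ≤ 175 − 54 = 121.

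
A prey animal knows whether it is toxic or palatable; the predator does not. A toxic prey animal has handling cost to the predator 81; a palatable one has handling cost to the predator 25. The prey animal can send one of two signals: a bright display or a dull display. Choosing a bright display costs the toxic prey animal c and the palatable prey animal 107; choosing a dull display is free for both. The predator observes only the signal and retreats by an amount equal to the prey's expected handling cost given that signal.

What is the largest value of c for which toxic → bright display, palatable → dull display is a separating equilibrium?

Under separation: bright display → toxic (pays 81); dull display → palatable (pays 25).
Palatable: 25 − 0 = 25 ≥ 81 − 107 = -26. Holds regardless of c. ✓
Toxic: 81 − c ≥ 25 − 0, so c ≤ 81 − 25 = 56.

56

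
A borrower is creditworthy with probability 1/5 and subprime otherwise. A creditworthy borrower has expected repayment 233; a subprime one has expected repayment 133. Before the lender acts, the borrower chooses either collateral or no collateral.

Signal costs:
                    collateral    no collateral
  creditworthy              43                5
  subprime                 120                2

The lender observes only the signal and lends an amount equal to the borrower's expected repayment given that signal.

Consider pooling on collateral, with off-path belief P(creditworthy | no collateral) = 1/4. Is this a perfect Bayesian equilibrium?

No

At the pooled signal (collateral) the lender holds the prior 1/5 and pays 1/5·233 + 4/5·133 = 153. Off-path (no collateral) belief 1/4 gives 1/4·233 + 3/4·133 = 158.
Creditworthy: collateral gives 153 − 43 = 110; no collateral gives 158 − 5 = 153. Deviates. ✗
Subprime: collateral gives 153 − 120 = 33; no collateral gives 158 − 2 = 156. Deviates. ✗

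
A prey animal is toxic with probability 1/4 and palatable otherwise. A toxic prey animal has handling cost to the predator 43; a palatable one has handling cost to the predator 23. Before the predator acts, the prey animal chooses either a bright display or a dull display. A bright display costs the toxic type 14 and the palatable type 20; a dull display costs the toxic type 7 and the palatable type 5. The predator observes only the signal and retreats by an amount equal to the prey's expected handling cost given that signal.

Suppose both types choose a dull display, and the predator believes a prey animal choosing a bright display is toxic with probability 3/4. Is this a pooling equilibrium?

No

On the equilibrium path (dull display) the predator holds the prior 1/4 and pays 1/4·43 + 3/4·23 = 28. Off-path (bright display) belief 3/4 gives 3/4·43 + 1/4·23 = 38.
Toxic: dull display gives 28 − 7 = 21; bright display gives 38 − 14 = 24. Deviates. ✗
Palatable: dull display gives 28 − 5 = 23; bright display gives 38 − 20 = 18. Stays. ✓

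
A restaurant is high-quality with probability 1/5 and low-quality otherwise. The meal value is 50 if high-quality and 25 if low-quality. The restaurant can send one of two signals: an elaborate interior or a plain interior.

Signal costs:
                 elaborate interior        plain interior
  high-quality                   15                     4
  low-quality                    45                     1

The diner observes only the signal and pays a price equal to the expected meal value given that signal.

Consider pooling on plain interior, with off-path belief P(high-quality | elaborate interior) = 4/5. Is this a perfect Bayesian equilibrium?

At the pooled signal (plain interior) the diner holds the prior 1/5 and pays 1/5·50 + 4/5·25 = 30. Off-path (elaborate interior) belief 4/5 gives 4/5·50 + 1/5·25 = 45.
High-quality: plain interior gives 30 − 4 = 26; elaborate interior gives 45 − 15 = 30. Deviates. ✗
Low-quality: plain interior gives 30 − 1 = 29; elaborate interior gives 45 − 45 = 0. Stays. ✓

No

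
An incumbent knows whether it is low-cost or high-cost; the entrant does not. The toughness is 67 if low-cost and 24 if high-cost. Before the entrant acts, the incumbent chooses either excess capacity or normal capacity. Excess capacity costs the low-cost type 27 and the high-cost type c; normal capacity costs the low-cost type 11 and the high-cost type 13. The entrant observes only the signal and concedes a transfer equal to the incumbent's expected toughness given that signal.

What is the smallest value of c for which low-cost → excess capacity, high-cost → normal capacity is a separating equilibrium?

56

Under separation: excess capacity → low-cost (pays 67); normal capacity → high-cost (pays 24).
Low-cost: 67 − 27 = 40 ≥ 24 − 11 = 13. Holds regardless of c. ✓
High-cost: 24 − 13 ≥ 67 − c, so c ≥ 67 − 11 = 56.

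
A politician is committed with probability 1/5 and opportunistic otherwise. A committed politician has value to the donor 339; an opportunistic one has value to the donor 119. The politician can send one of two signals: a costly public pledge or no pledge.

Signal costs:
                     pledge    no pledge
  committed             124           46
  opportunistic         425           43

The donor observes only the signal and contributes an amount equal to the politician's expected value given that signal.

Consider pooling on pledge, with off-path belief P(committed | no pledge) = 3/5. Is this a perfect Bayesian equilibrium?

No

At the pooled signal (pledge) the donor holds the prior 1/5 and pays 1/5·339 + 4/5·119 = 163. Off-path (no pledge) belief 3/5 gives 3/5·339 + 2/5·119 = 251.
Committed: pledge gives 163 − 124 = 39; no pledge gives 251 − 46 = 205. Deviates. ✗
Opportunistic: pledge gives 163 − 425 = -262; no pledge gives 251 − 43 = 208. Deviates. ✗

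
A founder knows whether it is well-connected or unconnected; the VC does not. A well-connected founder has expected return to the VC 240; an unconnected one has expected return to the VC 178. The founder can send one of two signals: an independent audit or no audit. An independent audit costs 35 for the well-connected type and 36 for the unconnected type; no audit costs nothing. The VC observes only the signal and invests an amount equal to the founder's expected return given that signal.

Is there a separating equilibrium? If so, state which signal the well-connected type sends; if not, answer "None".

None

Try well-connected → audit, unconnected → no audit:
  If types separate, audit earns payment 240 and no audit earns 178.
  Well-connected: audit gives 240 − 35 = 205; no audit gives 178 − 0 = 178. No deviation. ✓
  Unconnected: no audit gives 178 − 0 = 178; audit gives 240 − 36 = 204. Would deviate. ✗
Try well-connected → no audit, unconnected → audit:
  If types separate, no audit earns payment 240 and audit earns 178.
  Well-connected: no audit gives 240 − 0 = 240; audit gives 178 − 35 = 143. No deviation. ✓
  Unconnected: audit gives 178 − 36 = 142; no audit gives 240 − 0 = 240. Would deviate. ✗
Neither assignment is incentive-compatible.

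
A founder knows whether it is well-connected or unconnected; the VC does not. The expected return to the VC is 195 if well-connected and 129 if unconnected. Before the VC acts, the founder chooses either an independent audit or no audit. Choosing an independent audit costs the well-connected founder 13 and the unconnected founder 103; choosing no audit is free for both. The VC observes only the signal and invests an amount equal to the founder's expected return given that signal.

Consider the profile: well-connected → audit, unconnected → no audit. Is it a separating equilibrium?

Under separation the VC infers type exactly: audit → well-connected (pays 195), no audit → unconnected (pays 129).
Well-connected: audit gives 195 − 13 = 182; no audit gives 129 − 0 = 129. No deviation. ✓
Unconnected: no audit gives 129 − 0 = 129; audit gives 195 − 103 = 92. No deviation. ✓
Neither type gains from mimicking the other.

Yes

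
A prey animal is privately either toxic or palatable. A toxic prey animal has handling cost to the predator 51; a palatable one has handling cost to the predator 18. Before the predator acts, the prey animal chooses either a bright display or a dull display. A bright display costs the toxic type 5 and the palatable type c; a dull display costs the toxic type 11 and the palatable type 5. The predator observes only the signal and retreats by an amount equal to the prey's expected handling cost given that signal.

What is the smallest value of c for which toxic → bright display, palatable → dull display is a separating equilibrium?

Under separation: bright display → toxic (pays 51); dull display → palatable (pays 18).
Toxic: 51 − 5 = 46 ≥ 18 − 11 = 7. Holds regardless of c. ✓
Palatable: 18 − 5 ≥ 51 − c, so c ≥ 51 − 13 = 38.

38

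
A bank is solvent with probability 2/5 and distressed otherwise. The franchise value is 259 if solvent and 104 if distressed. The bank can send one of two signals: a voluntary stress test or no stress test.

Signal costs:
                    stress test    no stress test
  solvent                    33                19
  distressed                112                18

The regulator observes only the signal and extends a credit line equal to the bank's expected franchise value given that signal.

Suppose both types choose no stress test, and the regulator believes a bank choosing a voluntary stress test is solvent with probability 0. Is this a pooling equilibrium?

At the pooled signal (no stress test) the regulator holds the prior 2/5 and pays 2/5·259 + 3/5·104 = 166. Off-path (stress test) belief 0 gives 0·259 + 1·104 = 104.
Solvent: no stress test gives 166 − 19 = 147; stress test gives 104 − 33 = 71. Stays. ✓
Distressed: no stress test gives 166 − 18 = 148; stress test gives 104 − 112 = -8. Stays. ✓

Yes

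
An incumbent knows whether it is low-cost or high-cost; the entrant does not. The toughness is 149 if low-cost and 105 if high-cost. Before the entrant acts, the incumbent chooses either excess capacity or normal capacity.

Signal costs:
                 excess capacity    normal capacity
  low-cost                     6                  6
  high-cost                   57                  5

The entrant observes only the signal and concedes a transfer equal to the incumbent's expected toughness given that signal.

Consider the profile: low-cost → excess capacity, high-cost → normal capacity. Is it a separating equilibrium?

Yes

If types separate, excess capacity earns payment 149 and normal capacity earns 105.
Low-cost: excess capacity gives 149 − 6 = 143; normal capacity gives 105 − 6 = 99. No deviation. ✓
High-cost: normal capacity gives 105 − 5 = 100; excess capacity gives 149 − 57 = 92. No deviation. ✓
Both incentive constraints hold.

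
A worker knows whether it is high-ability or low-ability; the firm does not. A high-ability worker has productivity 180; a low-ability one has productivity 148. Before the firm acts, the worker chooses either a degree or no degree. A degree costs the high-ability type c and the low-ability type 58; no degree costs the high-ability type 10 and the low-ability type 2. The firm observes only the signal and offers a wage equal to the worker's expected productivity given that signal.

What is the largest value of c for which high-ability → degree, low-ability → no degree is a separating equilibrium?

Under separation: degree → high-ability (pays 180); no degree → low-ability (pays 148).
Low-ability: 148 − 2 = 146 ≥ 180 − 58 = 122. Holds regardless of c. ✓
High-ability: 180 − c ≥ 148 − 10, so c ≤ 180 − 138 = 42.

42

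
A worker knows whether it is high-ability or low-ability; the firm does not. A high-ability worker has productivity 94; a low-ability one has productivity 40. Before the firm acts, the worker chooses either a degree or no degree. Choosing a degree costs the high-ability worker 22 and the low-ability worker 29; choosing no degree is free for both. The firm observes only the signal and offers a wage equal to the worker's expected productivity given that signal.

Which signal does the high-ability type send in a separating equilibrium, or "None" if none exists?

Try high-ability → degree, low-ability → no degree:
  Under separation the firm infers type exactly: degree → high-ability (pays 94), no degree → low-ability (pays 40).
  High-ability: degree gives 94 − 22 = 72; no degree gives 40 − 0 = 40. No deviation. ✓
  Low-ability: no degree gives 40 − 0 = 40; degree gives 94 − 29 = 65. Would deviate. ✗
Try high-ability → no degree, low-ability → degree:
  Under separation the firm infers type exactly: no degree → high-ability (pays 94), degree → low-ability (pays 40).
  High-ability: no degree gives 94 − 0 = 94; degree gives 40 − 22 = 18. No deviation. ✓
  Low-ability: degree gives 40 − 29 = 11; no degree gives 94 − 0 = 94. Would deviate. ✗
Neither assignment is incentive-compatible.

None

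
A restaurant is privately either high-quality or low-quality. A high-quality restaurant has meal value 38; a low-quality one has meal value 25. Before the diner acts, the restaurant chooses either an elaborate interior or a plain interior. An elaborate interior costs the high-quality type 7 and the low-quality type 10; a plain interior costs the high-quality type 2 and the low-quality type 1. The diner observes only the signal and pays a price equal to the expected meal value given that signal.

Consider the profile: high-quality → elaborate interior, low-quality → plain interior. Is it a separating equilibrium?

Under separation the diner infers type exactly: elaborate interior → high-quality (pays 38), plain interior → low-quality (pays 25).
High-quality: elaborate interior gives 38 − 7 = 31; plain interior gives 25 − 2 = 23. No deviation. ✓
Low-quality: plain interior gives 25 − 1 = 24; elaborate interior gives 38 − 10 = 28. Would deviate. ✗

No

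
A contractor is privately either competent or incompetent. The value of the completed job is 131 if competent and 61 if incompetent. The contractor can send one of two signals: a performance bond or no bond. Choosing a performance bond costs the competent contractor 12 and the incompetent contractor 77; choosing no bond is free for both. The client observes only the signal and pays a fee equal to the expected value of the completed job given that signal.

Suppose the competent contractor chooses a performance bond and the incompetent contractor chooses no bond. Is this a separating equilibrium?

If types separate, bond earns payment 131 and no bond earns 61.
Competent: bond gives 131 − 12 = 119; no bond gives 61 − 0 = 61. No deviation. ✓
Incompetent: no bond gives 61 − 0 = 61; bond gives 131 − 77 = 54. No deviation. ✓
Neither type gains from mimicking the other.

Yes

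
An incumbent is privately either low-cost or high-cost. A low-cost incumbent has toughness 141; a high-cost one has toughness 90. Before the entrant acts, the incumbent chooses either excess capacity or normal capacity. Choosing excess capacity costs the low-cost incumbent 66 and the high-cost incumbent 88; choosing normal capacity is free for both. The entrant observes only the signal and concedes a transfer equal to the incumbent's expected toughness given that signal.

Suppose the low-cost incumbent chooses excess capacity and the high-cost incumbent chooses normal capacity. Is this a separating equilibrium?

Under separation the entrant infers type exactly: excess capacity → low-cost (pays 141), normal capacity → high-cost (pays 90).
Low-cost: excess capacity gives 141 − 66 = 75; normal capacity gives 90 − 0 = 90. Would deviate. ✗
High-cost: normal capacity gives 90 − 0 = 90; excess capacity gives 141 − 88 = 53. No deviation. ✓

No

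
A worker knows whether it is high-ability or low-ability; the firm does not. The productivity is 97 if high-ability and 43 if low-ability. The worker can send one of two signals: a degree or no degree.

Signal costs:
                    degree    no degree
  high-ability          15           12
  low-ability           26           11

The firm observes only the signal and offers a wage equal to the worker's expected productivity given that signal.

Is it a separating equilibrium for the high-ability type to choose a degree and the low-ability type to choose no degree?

If types separate, degree earns payment 97 and no degree earns 43.
High-ability: degree gives 97 − 15 = 82; no degree gives 43 − 12 = 31. No deviation. ✓
Low-ability: no degree gives 43 − 11 = 32; degree gives 97 − 26 = 71. Would deviate. ✗

No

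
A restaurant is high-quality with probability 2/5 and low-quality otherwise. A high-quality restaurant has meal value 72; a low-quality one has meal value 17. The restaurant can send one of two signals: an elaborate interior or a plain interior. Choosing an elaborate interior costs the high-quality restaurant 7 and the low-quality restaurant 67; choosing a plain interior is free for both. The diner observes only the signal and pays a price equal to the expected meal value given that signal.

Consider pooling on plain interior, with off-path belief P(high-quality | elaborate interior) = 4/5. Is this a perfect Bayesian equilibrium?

On the equilibrium path (plain interior) the diner holds the prior 2/5 and pays 2/5·72 + 3/5·17 = 39. Off-path (elaborate interior) belief 4/5 gives 4/5·72 + 1/5·17 = 61.
High-quality: plain interior gives 39 − 0 = 39; elaborate interior gives 61 − 7 = 54. Deviates. ✗
Low-quality: plain interior gives 39 − 0 = 39; elaborate interior gives 61 − 67 = -6. Stays. ✓

No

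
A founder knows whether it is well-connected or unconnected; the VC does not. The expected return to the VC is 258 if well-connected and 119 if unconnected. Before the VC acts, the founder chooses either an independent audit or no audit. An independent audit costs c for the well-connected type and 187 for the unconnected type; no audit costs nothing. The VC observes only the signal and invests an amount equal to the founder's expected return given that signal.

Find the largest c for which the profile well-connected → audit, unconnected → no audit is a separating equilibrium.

139

Under separation: audit → well-connected (pays 258); no audit → unconnected (pays 119).
Unconnected: 119 − 0 = 119 ≥ 258 − 187 = 71. Holds regardless of c. ✓
Well-connected: 258 − c ≥ 119 − 0, so c ≤ 258 − 119 = 139.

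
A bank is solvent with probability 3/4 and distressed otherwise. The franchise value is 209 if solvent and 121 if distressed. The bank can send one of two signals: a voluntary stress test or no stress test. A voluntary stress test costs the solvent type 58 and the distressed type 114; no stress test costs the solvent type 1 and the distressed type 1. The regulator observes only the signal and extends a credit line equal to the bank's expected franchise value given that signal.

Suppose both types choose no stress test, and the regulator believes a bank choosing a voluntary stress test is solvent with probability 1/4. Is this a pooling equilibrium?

At the pooled signal (no stress test) the regulator holds the prior 3/4 and pays 3/4·209 + 1/4·121 = 187. Off-path (stress test) belief 1/4 gives 1/4·209 + 3/4·121 = 143.
Solvent: no stress test gives 187 − 1 = 186; stress test gives 143 − 58 = 85. Stays. ✓
Distressed: no stress test gives 187 − 1 = 186; stress test gives 143 − 114 = 29. Stays. ✓

Yes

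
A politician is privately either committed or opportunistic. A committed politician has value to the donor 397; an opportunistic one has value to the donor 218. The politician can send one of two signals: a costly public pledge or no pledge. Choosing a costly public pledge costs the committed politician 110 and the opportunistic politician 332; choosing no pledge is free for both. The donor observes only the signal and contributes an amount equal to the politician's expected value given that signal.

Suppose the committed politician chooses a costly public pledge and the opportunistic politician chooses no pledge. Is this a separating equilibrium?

Under separation the donor infers type exactly: pledge → committed (pays 397), no pledge → opportunistic (pays 218).
Committed: pledge gives 397 − 110 = 287; no pledge gives 218 − 0 = 218. No deviation. ✓
Opportunistic: no pledge gives 218 − 0 = 218; pledge gives 397 − 332 = 65. No deviation. ✓
Both incentive constraints hold.

Yes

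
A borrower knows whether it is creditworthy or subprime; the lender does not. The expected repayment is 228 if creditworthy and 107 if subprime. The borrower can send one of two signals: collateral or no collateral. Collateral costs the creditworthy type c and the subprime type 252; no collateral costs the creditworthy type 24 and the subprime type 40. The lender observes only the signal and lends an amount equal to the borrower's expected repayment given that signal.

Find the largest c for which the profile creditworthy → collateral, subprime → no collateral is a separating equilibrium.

145

Under separation: collateral → creditworthy (pays 228); no collateral → subprime (pays 107).
Subprime: 107 − 40 = 67 ≥ 228 − 252 = -24. Holds regardless of c. ✓
Creditworthy: 228 − c ≥ 107 − 24, so c ≤ 228 − 83 = 145.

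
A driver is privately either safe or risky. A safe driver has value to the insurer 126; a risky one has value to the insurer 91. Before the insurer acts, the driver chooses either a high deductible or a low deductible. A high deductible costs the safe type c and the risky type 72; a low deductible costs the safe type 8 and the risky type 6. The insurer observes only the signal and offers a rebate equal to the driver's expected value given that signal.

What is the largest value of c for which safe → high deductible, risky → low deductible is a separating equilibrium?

43

Under separation: high deductible → safe (pays 126); low deductible → risky (pays 91).
Risky: 91 − 6 = 85 ≥ 126 − 72 = 54. Holds regardless of c. ✓
Safe: 126 − c ≥ 91 − 8, so c ≤ 126 − 83 = 43.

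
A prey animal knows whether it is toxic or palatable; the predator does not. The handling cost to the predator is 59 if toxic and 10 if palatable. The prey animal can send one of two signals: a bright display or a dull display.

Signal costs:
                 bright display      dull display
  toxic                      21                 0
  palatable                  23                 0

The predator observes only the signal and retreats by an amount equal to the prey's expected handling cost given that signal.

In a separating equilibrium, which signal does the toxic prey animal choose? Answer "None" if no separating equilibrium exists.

Try toxic → bright display, palatable → dull display:
  If types separate, bright display earns payment 59 and dull display earns 10.
  Toxic: bright display gives 59 − 21 = 38; dull display gives 10 − 0 = 10. No deviation. ✓
  Palatable: dull display gives 10 − 0 = 10; bright display gives 59 − 23 = 36. Would deviate. ✗
Try toxic → dull display, palatable → bright display:
  If types separate, dull display earns payment 59 and bright display earns 10.
  Toxic: dull display gives 59 − 0 = 59; bright display gives 10 − 21 = -11. No deviation. ✓
  Palatable: bright display gives 10 − 23 = -13; dull display gives 59 − 0 = 59. Would deviate. ✗
Neither assignment is incentive-compatible.

None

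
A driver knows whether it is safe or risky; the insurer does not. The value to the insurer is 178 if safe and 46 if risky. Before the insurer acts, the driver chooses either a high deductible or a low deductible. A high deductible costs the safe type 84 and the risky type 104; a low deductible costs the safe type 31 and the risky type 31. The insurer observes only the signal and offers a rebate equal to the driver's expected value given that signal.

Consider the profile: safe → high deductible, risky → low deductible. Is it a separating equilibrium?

If types separate, high deductible earns payment 178 and low deductible earns 46.
Safe: high deductible gives 178 − 84 = 94; low deductible gives 46 − 31 = 15. No deviation. ✓
Risky: low deductible gives 46 − 31 = 15; high deductible gives 178 − 104 = 74. Would deviate. ✗

No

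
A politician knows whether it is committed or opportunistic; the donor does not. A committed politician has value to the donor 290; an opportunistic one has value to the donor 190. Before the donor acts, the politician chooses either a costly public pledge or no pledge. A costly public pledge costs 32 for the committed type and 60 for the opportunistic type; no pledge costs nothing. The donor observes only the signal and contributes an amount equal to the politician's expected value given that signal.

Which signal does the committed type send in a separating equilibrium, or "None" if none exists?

Try committed → pledge, opportunistic → no pledge:
  If types separate, pledge earns payment 290 and no pledge earns 190.
  Committed: pledge gives 290 − 32 = 258; no pledge gives 190 − 0 = 190. No deviation. ✓
  Opportunistic: no pledge gives 190 − 0 = 190; pledge gives 290 − 60 = 230. Would deviate. ✗
Try committed → no pledge, opportunistic → pledge:
  If types separate, no pledge earns payment 290 and pledge earns 190.
  Committed: no pledge gives 290 − 0 = 290; pledge gives 190 − 32 = 158. No deviation. ✓
  Opportunistic: pledge gives 190 − 60 = 130; no pledge gives 290 − 0 = 290. Would deviate. ✗
Neither assignment is incentive-compatible.

None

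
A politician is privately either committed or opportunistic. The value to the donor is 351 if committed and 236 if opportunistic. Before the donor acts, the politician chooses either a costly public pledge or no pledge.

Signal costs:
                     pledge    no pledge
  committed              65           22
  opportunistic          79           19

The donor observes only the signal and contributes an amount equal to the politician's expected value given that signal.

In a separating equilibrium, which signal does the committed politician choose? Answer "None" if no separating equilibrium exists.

Try committed → pledge, opportunistic → no pledge:
  Under separation the donor infers type exactly: pledge → committed (pays 351), no pledge → opportunistic (pays 236).
  Committed: pledge gives 351 − 65 = 286; no pledge gives 236 − 22 = 214. No deviation. ✓
  Opportunistic: no pledge gives 236 − 19 = 217; pledge gives 351 − 79 = 272. Would deviate. ✗
Try committed → no pledge, opportunistic → pledge:
  Under separation the donor infers type exactly: no pledge → committed (pays 351), pledge → opportunistic (pays 236).
  Committed: no pledge gives 351 − 22 = 329; pledge gives 236 − 65 = 171. No deviation. ✓
  Opportunistic: pledge gives 236 − 79 = 157; no pledge gives 351 − 19 = 332. Would deviate. ✗
Neither assignment is incentive-compatible.

None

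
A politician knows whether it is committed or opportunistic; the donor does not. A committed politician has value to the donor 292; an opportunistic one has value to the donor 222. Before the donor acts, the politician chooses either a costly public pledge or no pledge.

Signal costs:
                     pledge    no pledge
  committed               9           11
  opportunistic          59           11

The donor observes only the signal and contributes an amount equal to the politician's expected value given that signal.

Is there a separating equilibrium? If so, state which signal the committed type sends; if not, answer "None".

Try committed → pledge, opportunistic → no pledge:
  If types separate, pledge earns payment 292 and no pledge earns 222.
  Committed: pledge gives 292 − 9 = 283; no pledge gives 222 − 11 = 211. No deviation. ✓
  Opportunistic: no pledge gives 222 − 11 = 211; pledge gives 292 − 59 = 233. Would deviate. ✗
Try committed → no pledge, opportunistic → pledge:
  If types separate, no pledge earns payment 292 and pledge earns 222.
  Committed: no pledge gives 292 − 11 = 281; pledge gives 222 − 9 = 213. No deviation. ✓
  Opportunistic: pledge gives 222 − 59 = 163; no pledge gives 292 − 11 = 281. Would deviate. ✗
Neither assignment is incentive-compatible.

None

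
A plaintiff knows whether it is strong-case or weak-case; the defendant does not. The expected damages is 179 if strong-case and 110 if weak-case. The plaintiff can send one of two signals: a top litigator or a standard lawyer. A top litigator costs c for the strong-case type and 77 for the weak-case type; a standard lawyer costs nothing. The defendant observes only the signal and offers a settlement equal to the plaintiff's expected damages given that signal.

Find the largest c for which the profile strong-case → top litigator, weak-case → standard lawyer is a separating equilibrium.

Under separation: top litigator → strong-case (pays 179); standard lawyer → weak-case (pays 110).
Weak-case: 110 − 0 = 110 ≥ 179 − 77 = 102. Holds regardless of c. ✓
Strong-case: 179 − c ≥ 110 − 0, so c ≤ 179 − 110 = 69.

69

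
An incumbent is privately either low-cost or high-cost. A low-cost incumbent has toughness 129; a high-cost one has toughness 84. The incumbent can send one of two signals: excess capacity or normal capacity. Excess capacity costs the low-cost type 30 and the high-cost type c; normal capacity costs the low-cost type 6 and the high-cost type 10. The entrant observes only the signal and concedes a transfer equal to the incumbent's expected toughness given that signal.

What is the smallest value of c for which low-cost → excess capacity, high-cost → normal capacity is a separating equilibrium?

Under separation: excess capacity → low-cost (pays 129); normal capacity → high-cost (pays 84).
Low-cost: 129 − 30 = 99 ≥ 84 − 6 = 78. Holds regardless of c. ✓
High-cost: 84 − 10 ≥ 129 − c, so c ≥ 129 − 74 = 55.

55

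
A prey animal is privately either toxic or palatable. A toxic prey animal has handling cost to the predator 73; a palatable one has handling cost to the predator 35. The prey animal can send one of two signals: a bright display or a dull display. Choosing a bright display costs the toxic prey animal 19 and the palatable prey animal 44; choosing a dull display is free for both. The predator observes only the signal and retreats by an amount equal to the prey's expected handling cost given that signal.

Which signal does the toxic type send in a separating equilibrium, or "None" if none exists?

Try toxic → bright display, palatable → dull display:
  If types separate, bright display earns payment 73 and dull display earns 35.
  Toxic: bright display gives 73 − 19 = 54; dull display gives 35 − 0 = 35. No deviation. ✓
  Palatable: dull display gives 35 − 0 = 35; bright display gives 73 − 44 = 29. No deviation. ✓
Both hold — the toxic type sends bright display.

bright display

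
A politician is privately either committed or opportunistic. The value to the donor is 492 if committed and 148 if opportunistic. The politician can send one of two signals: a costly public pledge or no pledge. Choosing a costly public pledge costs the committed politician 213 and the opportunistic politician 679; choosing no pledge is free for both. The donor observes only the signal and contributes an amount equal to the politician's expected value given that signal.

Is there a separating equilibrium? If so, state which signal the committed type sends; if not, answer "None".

pledge

Try committed → pledge, opportunistic → no pledge:
  Under separation the donor infers type exactly: pledge → committed (pays 492), no pledge → opportunistic (pays 148).
  Committed: pledge gives 492 − 213 = 279; no pledge gives 148 − 0 = 148. No deviation. ✓
  Opportunistic: no pledge gives 148 − 0 = 148; pledge gives 492 − 679 = -187. No deviation. ✓
Both hold — the committed type sends pledge.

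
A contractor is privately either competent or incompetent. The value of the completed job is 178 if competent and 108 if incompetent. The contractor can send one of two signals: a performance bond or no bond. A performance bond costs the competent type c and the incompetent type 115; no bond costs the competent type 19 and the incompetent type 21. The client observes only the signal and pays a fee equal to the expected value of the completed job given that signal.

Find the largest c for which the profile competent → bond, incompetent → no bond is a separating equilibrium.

Under separation: bond → competent (pays 178); no bond → incompetent (pays 108).
Incompetent: 108 − 21 = 87 ≥ 178 − 115 = 63. Holds regardless of c. ✓
Competent: 178 − c ≥ 108 − 19, so c ≤ 178 − 89 = 89.

89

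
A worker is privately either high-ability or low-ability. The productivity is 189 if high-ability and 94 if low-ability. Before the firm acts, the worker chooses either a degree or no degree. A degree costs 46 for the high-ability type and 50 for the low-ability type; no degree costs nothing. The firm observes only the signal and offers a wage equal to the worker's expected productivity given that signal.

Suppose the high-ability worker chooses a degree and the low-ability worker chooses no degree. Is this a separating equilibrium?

No

Under separation the firm infers type exactly: degree → high-ability (pays 189), no degree → low-ability (pays 94).
High-ability: degree gives 189 − 46 = 143; no degree gives 94 − 0 = 94. No deviation. ✓
Low-ability: no degree gives 94 − 0 = 94; degree gives 189 − 50 = 139. Would deviate. ✗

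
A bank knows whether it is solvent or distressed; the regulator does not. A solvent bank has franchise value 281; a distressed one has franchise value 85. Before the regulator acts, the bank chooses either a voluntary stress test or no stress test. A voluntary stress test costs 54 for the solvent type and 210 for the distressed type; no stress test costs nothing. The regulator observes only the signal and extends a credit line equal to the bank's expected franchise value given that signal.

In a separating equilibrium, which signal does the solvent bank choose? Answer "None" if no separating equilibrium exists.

stress test

Try solvent → stress test, distressed → no stress test:
  If types separate, stress test earns payment 281 and no stress test earns 85.
  Solvent: stress test gives 281 − 54 = 227; no stress test gives 85 − 0 = 85. No deviation. ✓
  Distressed: no stress test gives 85 − 0 = 85; stress test gives 281 − 210 = 71. No deviation. ✓
Both hold — the solvent type sends stress test.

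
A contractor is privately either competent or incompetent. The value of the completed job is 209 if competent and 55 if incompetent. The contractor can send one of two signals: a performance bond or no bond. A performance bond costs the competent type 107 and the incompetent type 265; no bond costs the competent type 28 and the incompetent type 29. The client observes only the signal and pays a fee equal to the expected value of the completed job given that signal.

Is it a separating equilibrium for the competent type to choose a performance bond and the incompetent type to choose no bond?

Yes

Under separation the client infers type exactly: bond → competent (pays 209), no bond → incompetent (pays 55).
Competent: bond gives 209 − 107 = 102; no bond gives 55 − 28 = 27. No deviation. ✓
Incompetent: no bond gives 55 − 29 = 26; bond gives 209 − 265 = -56. No deviation. ✓
Neither type gains from mimicking the other.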